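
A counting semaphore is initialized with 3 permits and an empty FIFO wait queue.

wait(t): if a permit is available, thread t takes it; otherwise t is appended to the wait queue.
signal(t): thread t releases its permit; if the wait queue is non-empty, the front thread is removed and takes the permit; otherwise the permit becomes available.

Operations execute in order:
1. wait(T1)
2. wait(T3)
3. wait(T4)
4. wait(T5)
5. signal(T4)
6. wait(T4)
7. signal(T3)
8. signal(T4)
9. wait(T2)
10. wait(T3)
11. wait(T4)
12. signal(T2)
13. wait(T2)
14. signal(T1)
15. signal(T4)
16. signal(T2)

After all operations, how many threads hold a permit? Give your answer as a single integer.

Step 1: wait(T1) -> count=2 queue=[] holders={T1}
Step 2: wait(T3) -> count=1 queue=[] holders={T1,T3}
Step 3: wait(T4) -> count=0 queue=[] holders={T1,T3,T4}
Step 4: wait(T5) -> count=0 queue=[T5] holders={T1,T3,T4}
Step 5: signal(T4) -> count=0 queue=[] holders={T1,T3,T5}
Step 6: wait(T4) -> count=0 queue=[T4] holders={T1,T3,T5}
Step 7: signal(T3) -> count=0 queue=[] holders={T1,T4,T5}
Step 8: signal(T4) -> count=1 queue=[] holders={T1,T5}
Step 9: wait(T2) -> count=0 queue=[] holders={T1,T2,T5}
Step 10: wait(T3) -> count=0 queue=[T3] holders={T1,T2,T5}
Step 11: wait(T4) -> count=0 queue=[T3,T4] holders={T1,T2,T5}
Step 12: signal(T2) -> count=0 queue=[T4] holders={T1,T3,T5}
Step 13: wait(T2) -> count=0 queue=[T4,T2] holders={T1,T3,T5}
Step 14: signal(T1) -> count=0 queue=[T2] holders={T3,T4,T5}
Step 15: signal(T4) -> count=0 queue=[] holders={T2,T3,T5}
Step 16: signal(T2) -> count=1 queue=[] holders={T3,T5}
Final holders: {T3,T5} -> 2 thread(s)

Answer: 2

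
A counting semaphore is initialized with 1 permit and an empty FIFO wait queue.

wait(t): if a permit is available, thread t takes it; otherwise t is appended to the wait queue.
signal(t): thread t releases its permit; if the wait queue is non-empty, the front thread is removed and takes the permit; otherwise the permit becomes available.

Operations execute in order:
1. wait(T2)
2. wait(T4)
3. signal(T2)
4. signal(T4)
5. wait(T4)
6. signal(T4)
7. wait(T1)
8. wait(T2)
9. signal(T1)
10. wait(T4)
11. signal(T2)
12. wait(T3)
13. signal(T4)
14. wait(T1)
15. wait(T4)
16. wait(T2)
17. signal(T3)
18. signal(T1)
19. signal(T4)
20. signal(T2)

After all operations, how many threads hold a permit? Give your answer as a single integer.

Answer: 0

Derivation:
Step 1: wait(T2) -> count=0 queue=[] holders={T2}
Step 2: wait(T4) -> count=0 queue=[T4] holders={T2}
Step 3: signal(T2) -> count=0 queue=[] holders={T4}
Step 4: signal(T4) -> count=1 queue=[] holders={none}
Step 5: wait(T4) -> count=0 queue=[] holders={T4}
Step 6: signal(T4) -> count=1 queue=[] holders={none}
Step 7: wait(T1) -> count=0 queue=[] holders={T1}
Step 8: wait(T2) -> count=0 queue=[T2] holders={T1}
Step 9: signal(T1) -> count=0 queue=[] holders={T2}
Step 10: wait(T4) -> count=0 queue=[T4] holders={T2}
Step 11: signal(T2) -> count=0 queue=[] holders={T4}
Step 12: wait(T3) -> count=0 queue=[T3] holders={T4}
Step 13: signal(T4) -> count=0 queue=[] holders={T3}
Step 14: wait(T1) -> count=0 queue=[T1] holders={T3}
Step 15: wait(T4) -> count=0 queue=[T1,T4] holders={T3}
Step 16: wait(T2) -> count=0 queue=[T1,T4,T2] holders={T3}
Step 17: signal(T3) -> count=0 queue=[T4,T2] holders={T1}
Step 18: signal(T1) -> count=0 queue=[T2] holders={T4}
Step 19: signal(T4) -> count=0 queue=[] holders={T2}
Step 20: signal(T2) -> count=1 queue=[] holders={none}
Final holders: {none} -> 0 thread(s)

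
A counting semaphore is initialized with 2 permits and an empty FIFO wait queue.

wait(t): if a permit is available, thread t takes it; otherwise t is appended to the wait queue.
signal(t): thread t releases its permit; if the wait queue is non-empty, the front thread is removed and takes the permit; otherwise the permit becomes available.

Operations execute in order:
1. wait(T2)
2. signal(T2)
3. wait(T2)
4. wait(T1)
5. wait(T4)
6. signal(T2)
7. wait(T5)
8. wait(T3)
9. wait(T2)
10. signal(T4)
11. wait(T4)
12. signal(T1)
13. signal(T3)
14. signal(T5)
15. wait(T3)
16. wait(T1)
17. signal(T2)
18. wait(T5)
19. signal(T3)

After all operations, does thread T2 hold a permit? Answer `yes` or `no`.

Step 1: wait(T2) -> count=1 queue=[] holders={T2}
Step 2: signal(T2) -> count=2 queue=[] holders={none}
Step 3: wait(T2) -> count=1 queue=[] holders={T2}
Step 4: wait(T1) -> count=0 queue=[] holders={T1,T2}
Step 5: wait(T4) -> count=0 queue=[T4] holders={T1,T2}
Step 6: signal(T2) -> count=0 queue=[] holders={T1,T4}
Step 7: wait(T5) -> count=0 queue=[T5] holders={T1,T4}
Step 8: wait(T3) -> count=0 queue=[T5,T3] holders={T1,T4}
Step 9: wait(T2) -> count=0 queue=[T5,T3,T2] holders={T1,T4}
Step 10: signal(T4) -> count=0 queue=[T3,T2] holders={T1,T5}
Step 11: wait(T4) -> count=0 queue=[T3,T2,T4] holders={T1,T5}
Step 12: signal(T1) -> count=0 queue=[T2,T4] holders={T3,T5}
Step 13: signal(T3) -> count=0 queue=[T4] holders={T2,T5}
Step 14: signal(T5) -> count=0 queue=[] holders={T2,T4}
Step 15: wait(T3) -> count=0 queue=[T3] holders={T2,T4}
Step 16: wait(T1) -> count=0 queue=[T3,T1] holders={T2,T4}
Step 17: signal(T2) -> count=0 queue=[T1] holders={T3,T4}
Step 18: wait(T5) -> count=0 queue=[T1,T5] holders={T3,T4}
Step 19: signal(T3) -> count=0 queue=[T5] holders={T1,T4}
Final holders: {T1,T4} -> T2 not in holders

Answer: no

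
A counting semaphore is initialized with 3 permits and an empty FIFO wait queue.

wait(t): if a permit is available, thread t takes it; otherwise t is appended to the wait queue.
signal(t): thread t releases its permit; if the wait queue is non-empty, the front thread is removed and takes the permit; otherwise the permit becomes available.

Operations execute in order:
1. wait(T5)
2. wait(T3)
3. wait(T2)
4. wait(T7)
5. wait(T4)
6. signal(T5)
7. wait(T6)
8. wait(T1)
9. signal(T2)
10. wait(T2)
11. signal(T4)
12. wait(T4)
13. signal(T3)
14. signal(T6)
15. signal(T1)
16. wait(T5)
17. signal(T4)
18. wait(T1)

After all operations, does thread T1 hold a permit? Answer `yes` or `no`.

Answer: no

Derivation:
Step 1: wait(T5) -> count=2 queue=[] holders={T5}
Step 2: wait(T3) -> count=1 queue=[] holders={T3,T5}
Step 3: wait(T2) -> count=0 queue=[] holders={T2,T3,T5}
Step 4: wait(T7) -> count=0 queue=[T7] holders={T2,T3,T5}
Step 5: wait(T4) -> count=0 queue=[T7,T4] holders={T2,T3,T5}
Step 6: signal(T5) -> count=0 queue=[T4] holders={T2,T3,T7}
Step 7: wait(T6) -> count=0 queue=[T4,T6] holders={T2,T3,T7}
Step 8: wait(T1) -> count=0 queue=[T4,T6,T1] holders={T2,T3,T7}
Step 9: signal(T2) -> count=0 queue=[T6,T1] holders={T3,T4,T7}
Step 10: wait(T2) -> count=0 queue=[T6,T1,T2] holders={T3,T4,T7}
Step 11: signal(T4) -> count=0 queue=[T1,T2] holders={T3,T6,T7}
Step 12: wait(T4) -> count=0 queue=[T1,T2,T4] holders={T3,T6,T7}
Step 13: signal(T3) -> count=0 queue=[T2,T4] holders={T1,T6,T7}
Step 14: signal(T6) -> count=0 queue=[T4] holders={T1,T2,T7}
Step 15: signal(T1) -> count=0 queue=[] holders={T2,T4,T7}
Step 16: wait(T5) -> count=0 queue=[T5] holders={T2,T4,T7}
Step 17: signal(T4) -> count=0 queue=[] holders={T2,T5,T7}
Step 18: wait(T1) -> count=0 queue=[T1] holders={T2,T5,T7}
Final holders: {T2,T5,T7} -> T1 not in holders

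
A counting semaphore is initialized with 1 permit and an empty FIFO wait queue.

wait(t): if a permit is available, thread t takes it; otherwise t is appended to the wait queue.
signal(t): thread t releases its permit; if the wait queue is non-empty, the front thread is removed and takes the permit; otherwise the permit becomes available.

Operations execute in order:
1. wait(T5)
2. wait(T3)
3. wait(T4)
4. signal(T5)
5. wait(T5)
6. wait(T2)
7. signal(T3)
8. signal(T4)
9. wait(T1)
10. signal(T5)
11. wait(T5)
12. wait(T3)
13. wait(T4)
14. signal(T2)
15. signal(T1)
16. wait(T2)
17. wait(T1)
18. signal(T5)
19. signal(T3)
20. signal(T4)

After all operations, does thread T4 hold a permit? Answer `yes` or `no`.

Answer: no

Derivation:
Step 1: wait(T5) -> count=0 queue=[] holders={T5}
Step 2: wait(T3) -> count=0 queue=[T3] holders={T5}
Step 3: wait(T4) -> count=0 queue=[T3,T4] holders={T5}
Step 4: signal(T5) -> count=0 queue=[T4] holders={T3}
Step 5: wait(T5) -> count=0 queue=[T4,T5] holders={T3}
Step 6: wait(T2) -> count=0 queue=[T4,T5,T2] holders={T3}
Step 7: signal(T3) -> count=0 queue=[T5,T2] holders={T4}
Step 8: signal(T4) -> count=0 queue=[T2] holders={T5}
Step 9: wait(T1) -> count=0 queue=[T2,T1] holders={T5}
Step 10: signal(T5) -> count=0 queue=[T1] holders={T2}
Step 11: wait(T5) -> count=0 queue=[T1,T5] holders={T2}
Step 12: wait(T3) -> count=0 queue=[T1,T5,T3] holders={T2}
Step 13: wait(T4) -> count=0 queue=[T1,T5,T3,T4] holders={T2}
Step 14: signal(T2) -> count=0 queue=[T5,T3,T4] holders={T1}
Step 15: signal(T1) -> count=0 queue=[T3,T4] holders={T5}
Step 16: wait(T2) -> count=0 queue=[T3,T4,T2] holders={T5}
Step 17: wait(T1) -> count=0 queue=[T3,T4,T2,T1] holders={T5}
Step 18: signal(T5) -> count=0 queue=[T4,T2,T1] holders={T3}
Step 19: signal(T3) -> count=0 queue=[T2,T1] holders={T4}
Step 20: signal(T4) -> count=0 queue=[T1] holders={T2}
Final holders: {T2} -> T4 not in holders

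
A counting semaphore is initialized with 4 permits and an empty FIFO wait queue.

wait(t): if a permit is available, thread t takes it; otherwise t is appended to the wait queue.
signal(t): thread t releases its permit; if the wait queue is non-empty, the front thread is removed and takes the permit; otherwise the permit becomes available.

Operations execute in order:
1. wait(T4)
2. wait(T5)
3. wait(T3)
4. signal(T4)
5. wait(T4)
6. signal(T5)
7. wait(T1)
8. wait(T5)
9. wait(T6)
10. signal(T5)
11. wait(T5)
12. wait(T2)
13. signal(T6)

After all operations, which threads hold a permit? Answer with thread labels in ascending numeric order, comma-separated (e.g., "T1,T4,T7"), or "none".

Step 1: wait(T4) -> count=3 queue=[] holders={T4}
Step 2: wait(T5) -> count=2 queue=[] holders={T4,T5}
Step 3: wait(T3) -> count=1 queue=[] holders={T3,T4,T5}
Step 4: signal(T4) -> count=2 queue=[] holders={T3,T5}
Step 5: wait(T4) -> count=1 queue=[] holders={T3,T4,T5}
Step 6: signal(T5) -> count=2 queue=[] holders={T3,T4}
Step 7: wait(T1) -> count=1 queue=[] holders={T1,T3,T4}
Step 8: wait(T5) -> count=0 queue=[] holders={T1,T3,T4,T5}
Step 9: wait(T6) -> count=0 queue=[T6] holders={T1,T3,T4,T5}
Step 10: signal(T5) -> count=0 queue=[] holders={T1,T3,T4,T6}
Step 11: wait(T5) -> count=0 queue=[T5] holders={T1,T3,T4,T6}
Step 12: wait(T2) -> count=0 queue=[T5,T2] holders={T1,T3,T4,T6}
Step 13: signal(T6) -> count=0 queue=[T2] holders={T1,T3,T4,T5}
Final holders: T1,T3,T4,T5

Answer: T1,T3,T4,T5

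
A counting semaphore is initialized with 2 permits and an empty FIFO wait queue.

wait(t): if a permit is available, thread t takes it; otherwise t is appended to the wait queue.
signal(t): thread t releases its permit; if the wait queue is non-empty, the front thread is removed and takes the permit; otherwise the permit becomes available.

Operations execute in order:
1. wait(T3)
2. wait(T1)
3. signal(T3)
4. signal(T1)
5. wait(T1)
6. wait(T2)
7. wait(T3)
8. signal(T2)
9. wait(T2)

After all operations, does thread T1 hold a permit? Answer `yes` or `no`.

Step 1: wait(T3) -> count=1 queue=[] holders={T3}
Step 2: wait(T1) -> count=0 queue=[] holders={T1,T3}
Step 3: signal(T3) -> count=1 queue=[] holders={T1}
Step 4: signal(T1) -> count=2 queue=[] holders={none}
Step 5: wait(T1) -> count=1 queue=[] holders={T1}
Step 6: wait(T2) -> count=0 queue=[] holders={T1,T2}
Step 7: wait(T3) -> count=0 queue=[T3] holders={T1,T2}
Step 8: signal(T2) -> count=0 queue=[] holders={T1,T3}
Step 9: wait(T2) -> count=0 queue=[T2] holders={T1,T3}
Final holders: {T1,T3} -> T1 in holders

Answer: yes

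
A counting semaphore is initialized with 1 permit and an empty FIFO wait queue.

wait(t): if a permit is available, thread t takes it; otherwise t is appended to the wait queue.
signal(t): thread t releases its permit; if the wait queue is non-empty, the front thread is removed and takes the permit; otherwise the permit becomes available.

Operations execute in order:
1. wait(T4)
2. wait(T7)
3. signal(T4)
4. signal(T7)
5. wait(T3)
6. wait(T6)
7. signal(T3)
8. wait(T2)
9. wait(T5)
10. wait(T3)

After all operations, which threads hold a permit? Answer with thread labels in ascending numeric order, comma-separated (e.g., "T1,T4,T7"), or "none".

Answer: T6

Derivation:
Step 1: wait(T4) -> count=0 queue=[] holders={T4}
Step 2: wait(T7) -> count=0 queue=[T7] holders={T4}
Step 3: signal(T4) -> count=0 queue=[] holders={T7}
Step 4: signal(T7) -> count=1 queue=[] holders={none}
Step 5: wait(T3) -> count=0 queue=[] holders={T3}
Step 6: wait(T6) -> count=0 queue=[T6] holders={T3}
Step 7: signal(T3) -> count=0 queue=[] holders={T6}
Step 8: wait(T2) -> count=0 queue=[T2] holders={T6}
Step 9: wait(T5) -> count=0 queue=[T2,T5] holders={T6}
Step 10: wait(T3) -> count=0 queue=[T2,T5,T3] holders={T6}
Final holders: T6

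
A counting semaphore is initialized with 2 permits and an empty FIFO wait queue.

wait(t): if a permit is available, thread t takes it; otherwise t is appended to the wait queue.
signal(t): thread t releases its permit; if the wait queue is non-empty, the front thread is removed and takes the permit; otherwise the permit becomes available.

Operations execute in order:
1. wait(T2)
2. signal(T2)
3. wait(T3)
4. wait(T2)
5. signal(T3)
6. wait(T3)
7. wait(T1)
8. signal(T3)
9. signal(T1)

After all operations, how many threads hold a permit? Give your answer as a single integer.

Step 1: wait(T2) -> count=1 queue=[] holders={T2}
Step 2: signal(T2) -> count=2 queue=[] holders={none}
Step 3: wait(T3) -> count=1 queue=[] holders={T3}
Step 4: wait(T2) -> count=0 queue=[] holders={T2,T3}
Step 5: signal(T3) -> count=1 queue=[] holders={T2}
Step 6: wait(T3) -> count=0 queue=[] holders={T2,T3}
Step 7: wait(T1) -> count=0 queue=[T1] holders={T2,T3}
Step 8: signal(T3) -> count=0 queue=[] holders={T1,T2}
Step 9: signal(T1) -> count=1 queue=[] holders={T2}
Final holders: {T2} -> 1 thread(s)

Answer: 1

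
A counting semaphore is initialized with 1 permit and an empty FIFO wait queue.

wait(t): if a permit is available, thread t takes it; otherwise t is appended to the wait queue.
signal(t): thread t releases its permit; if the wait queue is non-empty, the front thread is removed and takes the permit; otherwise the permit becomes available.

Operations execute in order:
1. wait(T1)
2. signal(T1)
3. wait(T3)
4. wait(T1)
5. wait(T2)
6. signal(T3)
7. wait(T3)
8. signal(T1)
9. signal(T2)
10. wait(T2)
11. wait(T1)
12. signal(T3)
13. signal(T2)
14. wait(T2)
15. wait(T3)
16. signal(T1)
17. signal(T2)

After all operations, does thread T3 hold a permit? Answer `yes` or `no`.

Step 1: wait(T1) -> count=0 queue=[] holders={T1}
Step 2: signal(T1) -> count=1 queue=[] holders={none}
Step 3: wait(T3) -> count=0 queue=[] holders={T3}
Step 4: wait(T1) -> count=0 queue=[T1] holders={T3}
Step 5: wait(T2) -> count=0 queue=[T1,T2] holders={T3}
Step 6: signal(T3) -> count=0 queue=[T2] holders={T1}
Step 7: wait(T3) -> count=0 queue=[T2,T3] holders={T1}
Step 8: signal(T1) -> count=0 queue=[T3] holders={T2}
Step 9: signal(T2) -> count=0 queue=[] holders={T3}
Step 10: wait(T2) -> count=0 queue=[T2] holders={T3}
Step 11: wait(T1) -> count=0 queue=[T2,T1] holders={T3}
Step 12: signal(T3) -> count=0 queue=[T1] holders={T2}
Step 13: signal(T2) -> count=0 queue=[] holders={T1}
Step 14: wait(T2) -> count=0 queue=[T2] holders={T1}
Step 15: wait(T3) -> count=0 queue=[T2,T3] holders={T1}
Step 16: signal(T1) -> count=0 queue=[T3] holders={T2}
Step 17: signal(T2) -> count=0 queue=[] holders={T3}
Final holders: {T3} -> T3 in holders

Answer: yes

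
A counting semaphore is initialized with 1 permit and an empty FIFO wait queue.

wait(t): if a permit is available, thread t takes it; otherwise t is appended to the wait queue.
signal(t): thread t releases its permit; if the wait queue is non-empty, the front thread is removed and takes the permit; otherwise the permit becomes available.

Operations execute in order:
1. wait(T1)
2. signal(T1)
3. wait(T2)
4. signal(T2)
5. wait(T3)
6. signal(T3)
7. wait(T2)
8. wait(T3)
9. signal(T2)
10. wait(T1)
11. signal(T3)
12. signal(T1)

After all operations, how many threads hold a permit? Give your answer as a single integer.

Step 1: wait(T1) -> count=0 queue=[] holders={T1}
Step 2: signal(T1) -> count=1 queue=[] holders={none}
Step 3: wait(T2) -> count=0 queue=[] holders={T2}
Step 4: signal(T2) -> count=1 queue=[] holders={none}
Step 5: wait(T3) -> count=0 queue=[] holders={T3}
Step 6: signal(T3) -> count=1 queue=[] holders={none}
Step 7: wait(T2) -> count=0 queue=[] holders={T2}
Step 8: wait(T3) -> count=0 queue=[T3] holders={T2}
Step 9: signal(T2) -> count=0 queue=[] holders={T3}
Step 10: wait(T1) -> count=0 queue=[T1] holders={T3}
Step 11: signal(T3) -> count=0 queue=[] holders={T1}
Step 12: signal(T1) -> count=1 queue=[] holders={none}
Final holders: {none} -> 0 thread(s)

Answer: 0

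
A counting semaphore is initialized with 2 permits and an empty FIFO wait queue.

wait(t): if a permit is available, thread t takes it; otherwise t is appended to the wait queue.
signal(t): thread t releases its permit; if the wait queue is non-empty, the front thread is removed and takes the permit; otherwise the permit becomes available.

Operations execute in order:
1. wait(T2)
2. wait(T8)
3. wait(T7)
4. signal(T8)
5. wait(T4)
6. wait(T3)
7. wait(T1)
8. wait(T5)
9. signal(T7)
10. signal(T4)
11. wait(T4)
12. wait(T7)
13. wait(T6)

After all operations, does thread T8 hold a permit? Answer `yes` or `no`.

Step 1: wait(T2) -> count=1 queue=[] holders={T2}
Step 2: wait(T8) -> count=0 queue=[] holders={T2,T8}
Step 3: wait(T7) -> count=0 queue=[T7] holders={T2,T8}
Step 4: signal(T8) -> count=0 queue=[] holders={T2,T7}
Step 5: wait(T4) -> count=0 queue=[T4] holders={T2,T7}
Step 6: wait(T3) -> count=0 queue=[T4,T3] holders={T2,T7}
Step 7: wait(T1) -> count=0 queue=[T4,T3,T1] holders={T2,T7}
Step 8: wait(T5) -> count=0 queue=[T4,T3,T1,T5] holders={T2,T7}
Step 9: signal(T7) -> count=0 queue=[T3,T1,T5] holders={T2,T4}
Step 10: signal(T4) -> count=0 queue=[T1,T5] holders={T2,T3}
Step 11: wait(T4) -> count=0 queue=[T1,T5,T4] holders={T2,T3}
Step 12: wait(T7) -> count=0 queue=[T1,T5,T4,T7] holders={T2,T3}
Step 13: wait(T6) -> count=0 queue=[T1,T5,T4,T7,T6] holders={T2,T3}
Final holders: {T2,T3} -> T8 not in holders

Answer: no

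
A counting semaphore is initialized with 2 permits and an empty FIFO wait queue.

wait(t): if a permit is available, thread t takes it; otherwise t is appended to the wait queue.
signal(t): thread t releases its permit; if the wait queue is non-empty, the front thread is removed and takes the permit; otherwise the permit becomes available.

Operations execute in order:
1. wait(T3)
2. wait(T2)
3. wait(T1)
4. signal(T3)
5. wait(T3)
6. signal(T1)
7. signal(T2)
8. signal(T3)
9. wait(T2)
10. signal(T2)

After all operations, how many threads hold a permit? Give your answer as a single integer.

Answer: 0

Derivation:
Step 1: wait(T3) -> count=1 queue=[] holders={T3}
Step 2: wait(T2) -> count=0 queue=[] holders={T2,T3}
Step 3: wait(T1) -> count=0 queue=[T1] holders={T2,T3}
Step 4: signal(T3) -> count=0 queue=[] holders={T1,T2}
Step 5: wait(T3) -> count=0 queue=[T3] holders={T1,T2}
Step 6: signal(T1) -> count=0 queue=[] holders={T2,T3}
Step 7: signal(T2) -> count=1 queue=[] holders={T3}
Step 8: signal(T3) -> count=2 queue=[] holders={none}
Step 9: wait(T2) -> count=1 queue=[] holders={T2}
Step 10: signal(T2) -> count=2 queue=[] holders={none}
Final holders: {none} -> 0 thread(s)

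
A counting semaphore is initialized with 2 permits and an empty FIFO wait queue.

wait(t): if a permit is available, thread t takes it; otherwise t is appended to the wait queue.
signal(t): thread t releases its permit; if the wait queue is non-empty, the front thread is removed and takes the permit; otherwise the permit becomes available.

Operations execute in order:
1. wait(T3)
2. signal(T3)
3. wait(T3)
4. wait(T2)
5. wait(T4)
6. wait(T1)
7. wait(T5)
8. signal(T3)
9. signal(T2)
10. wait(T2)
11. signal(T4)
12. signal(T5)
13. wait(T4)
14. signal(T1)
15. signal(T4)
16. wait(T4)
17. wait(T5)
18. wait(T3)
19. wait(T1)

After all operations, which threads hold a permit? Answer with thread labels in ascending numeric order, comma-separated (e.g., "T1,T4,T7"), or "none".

Step 1: wait(T3) -> count=1 queue=[] holders={T3}
Step 2: signal(T3) -> count=2 queue=[] holders={none}
Step 3: wait(T3) -> count=1 queue=[] holders={T3}
Step 4: wait(T2) -> count=0 queue=[] holders={T2,T3}
Step 5: wait(T4) -> count=0 queue=[T4] holders={T2,T3}
Step 6: wait(T1) -> count=0 queue=[T4,T1] holders={T2,T3}
Step 7: wait(T5) -> count=0 queue=[T4,T1,T5] holders={T2,T3}
Step 8: signal(T3) -> count=0 queue=[T1,T5] holders={T2,T4}
Step 9: signal(T2) -> count=0 queue=[T5] holders={T1,T4}
Step 10: wait(T2) -> count=0 queue=[T5,T2] holders={T1,T4}
Step 11: signal(T4) -> count=0 queue=[T2] holders={T1,T5}
Step 12: signal(T5) -> count=0 queue=[] holders={T1,T2}
Step 13: wait(T4) -> count=0 queue=[T4] holders={T1,T2}
Step 14: signal(T1) -> count=0 queue=[] holders={T2,T4}
Step 15: signal(T4) -> count=1 queue=[] holders={T2}
Step 16: wait(T4) -> count=0 queue=[] holders={T2,T4}
Step 17: wait(T5) -> count=0 queue=[T5] holders={T2,T4}
Step 18: wait(T3) -> count=0 queue=[T5,T3] holders={T2,T4}
Step 19: wait(T1) -> count=0 queue=[T5,T3,T1] holders={T2,T4}
Final holders: T2,T4

Answer: T2,T4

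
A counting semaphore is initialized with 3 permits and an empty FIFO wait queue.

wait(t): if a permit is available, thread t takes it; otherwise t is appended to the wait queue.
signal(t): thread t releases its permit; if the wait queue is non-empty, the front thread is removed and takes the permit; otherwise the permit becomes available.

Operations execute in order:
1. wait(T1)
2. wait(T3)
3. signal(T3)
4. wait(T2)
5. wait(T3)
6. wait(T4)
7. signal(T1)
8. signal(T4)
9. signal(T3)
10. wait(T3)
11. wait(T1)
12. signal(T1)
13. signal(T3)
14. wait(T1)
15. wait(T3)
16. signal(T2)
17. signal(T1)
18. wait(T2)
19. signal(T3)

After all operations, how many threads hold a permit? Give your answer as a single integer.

Answer: 1

Derivation:
Step 1: wait(T1) -> count=2 queue=[] holders={T1}
Step 2: wait(T3) -> count=1 queue=[] holders={T1,T3}
Step 3: signal(T3) -> count=2 queue=[] holders={T1}
Step 4: wait(T2) -> count=1 queue=[] holders={T1,T2}
Step 5: wait(T3) -> count=0 queue=[] holders={T1,T2,T3}
Step 6: wait(T4) -> count=0 queue=[T4] holders={T1,T2,T3}
Step 7: signal(T1) -> count=0 queue=[] holders={T2,T3,T4}
Step 8: signal(T4) -> count=1 queue=[] holders={T2,T3}
Step 9: signal(T3) -> count=2 queue=[] holders={T2}
Step 10: wait(T3) -> count=1 queue=[] holders={T2,T3}
Step 11: wait(T1) -> count=0 queue=[] holders={T1,T2,T3}
Step 12: signal(T1) -> count=1 queue=[] holders={T2,T3}
Step 13: signal(T3) -> count=2 queue=[] holders={T2}
Step 14: wait(T1) -> count=1 queue=[] holders={T1,T2}
Step 15: wait(T3) -> count=0 queue=[] holders={T1,T2,T3}
Step 16: signal(T2) -> count=1 queue=[] holders={T1,T3}
Step 17: signal(T1) -> count=2 queue=[] holders={T3}
Step 18: wait(T2) -> count=1 queue=[] holders={T2,T3}
Step 19: signal(T3) -> count=2 queue=[] holders={T2}
Final holders: {T2} -> 1 thread(s)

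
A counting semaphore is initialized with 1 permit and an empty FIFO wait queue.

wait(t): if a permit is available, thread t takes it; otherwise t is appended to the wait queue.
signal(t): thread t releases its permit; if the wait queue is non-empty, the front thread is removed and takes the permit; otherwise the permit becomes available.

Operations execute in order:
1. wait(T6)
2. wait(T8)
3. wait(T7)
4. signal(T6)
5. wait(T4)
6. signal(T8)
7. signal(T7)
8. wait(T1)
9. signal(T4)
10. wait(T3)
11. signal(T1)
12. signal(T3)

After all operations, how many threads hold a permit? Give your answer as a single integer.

Step 1: wait(T6) -> count=0 queue=[] holders={T6}
Step 2: wait(T8) -> count=0 queue=[T8] holders={T6}
Step 3: wait(T7) -> count=0 queue=[T8,T7] holders={T6}
Step 4: signal(T6) -> count=0 queue=[T7] holders={T8}
Step 5: wait(T4) -> count=0 queue=[T7,T4] holders={T8}
Step 6: signal(T8) -> count=0 queue=[T4] holders={T7}
Step 7: signal(T7) -> count=0 queue=[] holders={T4}
Step 8: wait(T1) -> count=0 queue=[T1] holders={T4}
Step 9: signal(T4) -> count=0 queue=[] holders={T1}
Step 10: wait(T3) -> count=0 queue=[T3] holders={T1}
Step 11: signal(T1) -> count=0 queue=[] holders={T3}
Step 12: signal(T3) -> count=1 queue=[] holders={none}
Final holders: {none} -> 0 thread(s)

Answer: 0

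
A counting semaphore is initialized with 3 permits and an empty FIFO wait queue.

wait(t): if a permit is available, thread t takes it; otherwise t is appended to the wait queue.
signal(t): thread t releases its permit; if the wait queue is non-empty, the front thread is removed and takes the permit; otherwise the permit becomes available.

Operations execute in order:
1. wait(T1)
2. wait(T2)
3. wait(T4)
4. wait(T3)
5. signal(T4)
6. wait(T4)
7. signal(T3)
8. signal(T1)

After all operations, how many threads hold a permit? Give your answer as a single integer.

Step 1: wait(T1) -> count=2 queue=[] holders={T1}
Step 2: wait(T2) -> count=1 queue=[] holders={T1,T2}
Step 3: wait(T4) -> count=0 queue=[] holders={T1,T2,T4}
Step 4: wait(T3) -> count=0 queue=[T3] holders={T1,T2,T4}
Step 5: signal(T4) -> count=0 queue=[] holders={T1,T2,T3}
Step 6: wait(T4) -> count=0 queue=[T4] holders={T1,T2,T3}
Step 7: signal(T3) -> count=0 queue=[] holders={T1,T2,T4}
Step 8: signal(T1) -> count=1 queue=[] holders={T2,T4}
Final holders: {T2,T4} -> 2 thread(s)

Answer: 2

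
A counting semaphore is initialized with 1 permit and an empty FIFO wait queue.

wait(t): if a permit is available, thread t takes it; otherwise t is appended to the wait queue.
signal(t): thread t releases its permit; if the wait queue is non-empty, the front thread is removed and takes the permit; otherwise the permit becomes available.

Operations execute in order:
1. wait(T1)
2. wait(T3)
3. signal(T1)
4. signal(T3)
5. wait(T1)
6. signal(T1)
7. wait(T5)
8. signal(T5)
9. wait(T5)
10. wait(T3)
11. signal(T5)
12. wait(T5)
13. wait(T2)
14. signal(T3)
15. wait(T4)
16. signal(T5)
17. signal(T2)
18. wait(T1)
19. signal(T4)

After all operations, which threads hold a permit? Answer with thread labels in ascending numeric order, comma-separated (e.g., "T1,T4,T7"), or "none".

Answer: T1

Derivation:
Step 1: wait(T1) -> count=0 queue=[] holders={T1}
Step 2: wait(T3) -> count=0 queue=[T3] holders={T1}
Step 3: signal(T1) -> count=0 queue=[] holders={T3}
Step 4: signal(T3) -> count=1 queue=[] holders={none}
Step 5: wait(T1) -> count=0 queue=[] holders={T1}
Step 6: signal(T1) -> count=1 queue=[] holders={none}
Step 7: wait(T5) -> count=0 queue=[] holders={T5}
Step 8: signal(T5) -> count=1 queue=[] holders={none}
Step 9: wait(T5) -> count=0 queue=[] holders={T5}
Step 10: wait(T3) -> count=0 queue=[T3] holders={T5}
Step 11: signal(T5) -> count=0 queue=[] holders={T3}
Step 12: wait(T5) -> count=0 queue=[T5] holders={T3}
Step 13: wait(T2) -> count=0 queue=[T5,T2] holders={T3}
Step 14: signal(T3) -> count=0 queue=[T2] holders={T5}
Step 15: wait(T4) -> count=0 queue=[T2,T4] holders={T5}
Step 16: signal(T5) -> count=0 queue=[T4] holders={T2}
Step 17: signal(T2) -> count=0 queue=[] holders={T4}
Step 18: wait(T1) -> count=0 queue=[T1] holders={T4}
Step 19: signal(T4) -> count=0 queue=[] holders={T1}
Final holders: T1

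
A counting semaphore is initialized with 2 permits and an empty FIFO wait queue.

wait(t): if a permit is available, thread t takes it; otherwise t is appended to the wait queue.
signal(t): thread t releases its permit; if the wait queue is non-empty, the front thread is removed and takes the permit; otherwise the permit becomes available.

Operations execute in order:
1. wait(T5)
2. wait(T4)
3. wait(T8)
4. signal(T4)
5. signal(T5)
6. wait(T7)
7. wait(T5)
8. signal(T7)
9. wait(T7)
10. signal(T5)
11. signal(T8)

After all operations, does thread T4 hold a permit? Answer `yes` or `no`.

Answer: no

Derivation:
Step 1: wait(T5) -> count=1 queue=[] holders={T5}
Step 2: wait(T4) -> count=0 queue=[] holders={T4,T5}
Step 3: wait(T8) -> count=0 queue=[T8] holders={T4,T5}
Step 4: signal(T4) -> count=0 queue=[] holders={T5,T8}
Step 5: signal(T5) -> count=1 queue=[] holders={T8}
Step 6: wait(T7) -> count=0 queue=[] holders={T7,T8}
Step 7: wait(T5) -> count=0 queue=[T5] holders={T7,T8}
Step 8: signal(T7) -> count=0 queue=[] holders={T5,T8}
Step 9: wait(T7) -> count=0 queue=[T7] holders={T5,T8}
Step 10: signal(T5) -> count=0 queue=[] holders={T7,T8}
Step 11: signal(T8) -> count=1 queue=[] holders={T7}
Final holders: {T7} -> T4 not in holders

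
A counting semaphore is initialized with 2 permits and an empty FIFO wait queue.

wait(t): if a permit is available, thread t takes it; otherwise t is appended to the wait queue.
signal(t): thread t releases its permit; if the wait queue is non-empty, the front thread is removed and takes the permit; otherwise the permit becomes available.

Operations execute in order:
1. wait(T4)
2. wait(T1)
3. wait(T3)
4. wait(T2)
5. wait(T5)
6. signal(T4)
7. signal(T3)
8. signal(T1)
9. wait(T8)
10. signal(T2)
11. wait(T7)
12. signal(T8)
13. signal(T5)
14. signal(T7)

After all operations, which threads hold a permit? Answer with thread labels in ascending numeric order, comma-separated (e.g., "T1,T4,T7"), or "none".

Answer: none

Derivation:
Step 1: wait(T4) -> count=1 queue=[] holders={T4}
Step 2: wait(T1) -> count=0 queue=[] holders={T1,T4}
Step 3: wait(T3) -> count=0 queue=[T3] holders={T1,T4}
Step 4: wait(T2) -> count=0 queue=[T3,T2] holders={T1,T4}
Step 5: wait(T5) -> count=0 queue=[T3,T2,T5] holders={T1,T4}
Step 6: signal(T4) -> count=0 queue=[T2,T5] holders={T1,T3}
Step 7: signal(T3) -> count=0 queue=[T5] holders={T1,T2}
Step 8: signal(T1) -> count=0 queue=[] holders={T2,T5}
Step 9: wait(T8) -> count=0 queue=[T8] holders={T2,T5}
Step 10: signal(T2) -> count=0 queue=[] holders={T5,T8}
Step 11: wait(T7) -> count=0 queue=[T7] holders={T5,T8}
Step 12: signal(T8) -> count=0 queue=[] holders={T5,T7}
Step 13: signal(T5) -> count=1 queue=[] holders={T7}
Step 14: signal(T7) -> count=2 queue=[] holders={none}
Final holders: none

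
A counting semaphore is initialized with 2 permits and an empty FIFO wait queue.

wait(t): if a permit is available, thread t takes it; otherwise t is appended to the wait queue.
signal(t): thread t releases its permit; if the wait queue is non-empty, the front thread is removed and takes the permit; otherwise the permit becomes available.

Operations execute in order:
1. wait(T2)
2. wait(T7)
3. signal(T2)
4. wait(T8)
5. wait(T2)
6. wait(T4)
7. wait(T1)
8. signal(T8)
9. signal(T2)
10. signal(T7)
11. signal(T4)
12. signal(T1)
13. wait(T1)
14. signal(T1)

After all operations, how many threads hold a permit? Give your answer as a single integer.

Step 1: wait(T2) -> count=1 queue=[] holders={T2}
Step 2: wait(T7) -> count=0 queue=[] holders={T2,T7}
Step 3: signal(T2) -> count=1 queue=[] holders={T7}
Step 4: wait(T8) -> count=0 queue=[] holders={T7,T8}
Step 5: wait(T2) -> count=0 queue=[T2] holders={T7,T8}
Step 6: wait(T4) -> count=0 queue=[T2,T4] holders={T7,T8}
Step 7: wait(T1) -> count=0 queue=[T2,T4,T1] holders={T7,T8}
Step 8: signal(T8) -> count=0 queue=[T4,T1] holders={T2,T7}
Step 9: signal(T2) -> count=0 queue=[T1] holders={T4,T7}
Step 10: signal(T7) -> count=0 queue=[] holders={T1,T4}
Step 11: signal(T4) -> count=1 queue=[] holders={T1}
Step 12: signal(T1) -> count=2 queue=[] holders={none}
Step 13: wait(T1) -> count=1 queue=[] holders={T1}
Step 14: signal(T1) -> count=2 queue=[] holders={none}
Final holders: {none} -> 0 thread(s)

Answer: 0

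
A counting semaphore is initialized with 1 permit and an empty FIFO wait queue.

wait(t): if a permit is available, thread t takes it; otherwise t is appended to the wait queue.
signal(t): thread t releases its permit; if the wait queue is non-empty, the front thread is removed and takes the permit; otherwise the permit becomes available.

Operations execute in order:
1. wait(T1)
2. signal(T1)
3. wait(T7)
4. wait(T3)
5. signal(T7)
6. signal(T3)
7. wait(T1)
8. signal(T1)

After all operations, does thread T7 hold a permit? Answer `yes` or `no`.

Step 1: wait(T1) -> count=0 queue=[] holders={T1}
Step 2: signal(T1) -> count=1 queue=[] holders={none}
Step 3: wait(T7) -> count=0 queue=[] holders={T7}
Step 4: wait(T3) -> count=0 queue=[T3] holders={T7}
Step 5: signal(T7) -> count=0 queue=[] holders={T3}
Step 6: signal(T3) -> count=1 queue=[] holders={none}
Step 7: wait(T1) -> count=0 queue=[] holders={T1}
Step 8: signal(T1) -> count=1 queue=[] holders={none}
Final holders: {none} -> T7 not in holders

Answer: no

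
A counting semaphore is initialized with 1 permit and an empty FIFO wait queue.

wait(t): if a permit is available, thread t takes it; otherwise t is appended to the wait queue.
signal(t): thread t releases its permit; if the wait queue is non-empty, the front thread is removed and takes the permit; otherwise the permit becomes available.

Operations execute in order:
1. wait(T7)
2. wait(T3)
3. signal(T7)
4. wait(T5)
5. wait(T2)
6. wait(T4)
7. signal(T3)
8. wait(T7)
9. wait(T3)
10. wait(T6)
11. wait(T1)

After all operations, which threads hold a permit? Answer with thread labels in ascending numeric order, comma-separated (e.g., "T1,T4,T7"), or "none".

Answer: T5

Derivation:
Step 1: wait(T7) -> count=0 queue=[] holders={T7}
Step 2: wait(T3) -> count=0 queue=[T3] holders={T7}
Step 3: signal(T7) -> count=0 queue=[] holders={T3}
Step 4: wait(T5) -> count=0 queue=[T5] holders={T3}
Step 5: wait(T2) -> count=0 queue=[T5,T2] holders={T3}
Step 6: wait(T4) -> count=0 queue=[T5,T2,T4] holders={T3}
Step 7: signal(T3) -> count=0 queue=[T2,T4] holders={T5}
Step 8: wait(T7) -> count=0 queue=[T2,T4,T7] holders={T5}
Step 9: wait(T3) -> count=0 queue=[T2,T4,T7,T3] holders={T5}
Step 10: wait(T6) -> count=0 queue=[T2,T4,T7,T3,T6] holders={T5}
Step 11: wait(T1) -> count=0 queue=[T2,T4,T7,T3,T6,T1] holders={T5}
Final holders: T5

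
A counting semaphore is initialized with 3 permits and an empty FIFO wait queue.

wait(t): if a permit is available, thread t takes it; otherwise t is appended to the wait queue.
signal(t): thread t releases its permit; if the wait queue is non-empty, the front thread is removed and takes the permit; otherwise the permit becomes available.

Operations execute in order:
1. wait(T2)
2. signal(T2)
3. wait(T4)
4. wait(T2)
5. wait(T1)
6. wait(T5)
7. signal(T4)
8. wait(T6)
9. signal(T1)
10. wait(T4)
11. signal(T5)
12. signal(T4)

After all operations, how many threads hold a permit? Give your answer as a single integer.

Answer: 2

Derivation:
Step 1: wait(T2) -> count=2 queue=[] holders={T2}
Step 2: signal(T2) -> count=3 queue=[] holders={none}
Step 3: wait(T4) -> count=2 queue=[] holders={T4}
Step 4: wait(T2) -> count=1 queue=[] holders={T2,T4}
Step 5: wait(T1) -> count=0 queue=[] holders={T1,T2,T4}
Step 6: wait(T5) -> count=0 queue=[T5] holders={T1,T2,T4}
Step 7: signal(T4) -> count=0 queue=[] holders={T1,T2,T5}
Step 8: wait(T6) -> count=0 queue=[T6] holders={T1,T2,T5}
Step 9: signal(T1) -> count=0 queue=[] holders={T2,T5,T6}
Step 10: wait(T4) -> count=0 queue=[T4] holders={T2,T5,T6}
Step 11: signal(T5) -> count=0 queue=[] holders={T2,T4,T6}
Step 12: signal(T4) -> count=1 queue=[] holders={T2,T6}
Final holders: {T2,T6} -> 2 thread(s)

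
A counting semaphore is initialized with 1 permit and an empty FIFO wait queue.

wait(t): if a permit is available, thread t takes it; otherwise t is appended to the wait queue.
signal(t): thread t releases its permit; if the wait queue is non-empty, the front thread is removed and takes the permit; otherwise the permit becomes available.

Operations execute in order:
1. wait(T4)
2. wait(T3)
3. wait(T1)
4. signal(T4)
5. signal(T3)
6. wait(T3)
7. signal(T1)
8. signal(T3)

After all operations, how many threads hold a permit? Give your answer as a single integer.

Step 1: wait(T4) -> count=0 queue=[] holders={T4}
Step 2: wait(T3) -> count=0 queue=[T3] holders={T4}
Step 3: wait(T1) -> count=0 queue=[T3,T1] holders={T4}
Step 4: signal(T4) -> count=0 queue=[T1] holders={T3}
Step 5: signal(T3) -> count=0 queue=[] holders={T1}
Step 6: wait(T3) -> count=0 queue=[T3] holders={T1}
Step 7: signal(T1) -> count=0 queue=[] holders={T3}
Step 8: signal(T3) -> count=1 queue=[] holders={none}
Final holders: {none} -> 0 thread(s)

Answer: 0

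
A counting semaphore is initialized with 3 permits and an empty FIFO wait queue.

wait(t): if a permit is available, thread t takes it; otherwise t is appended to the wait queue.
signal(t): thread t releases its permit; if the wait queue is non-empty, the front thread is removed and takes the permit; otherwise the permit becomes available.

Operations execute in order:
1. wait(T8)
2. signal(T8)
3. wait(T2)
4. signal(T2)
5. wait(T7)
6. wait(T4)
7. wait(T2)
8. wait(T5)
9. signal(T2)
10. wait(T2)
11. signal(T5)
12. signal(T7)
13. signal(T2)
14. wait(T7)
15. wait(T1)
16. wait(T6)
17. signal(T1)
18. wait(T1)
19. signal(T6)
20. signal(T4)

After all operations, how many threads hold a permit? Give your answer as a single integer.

Step 1: wait(T8) -> count=2 queue=[] holders={T8}
Step 2: signal(T8) -> count=3 queue=[] holders={none}
Step 3: wait(T2) -> count=2 queue=[] holders={T2}
Step 4: signal(T2) -> count=3 queue=[] holders={none}
Step 5: wait(T7) -> count=2 queue=[] holders={T7}
Step 6: wait(T4) -> count=1 queue=[] holders={T4,T7}
Step 7: wait(T2) -> count=0 queue=[] holders={T2,T4,T7}
Step 8: wait(T5) -> count=0 queue=[T5] holders={T2,T4,T7}
Step 9: signal(T2) -> count=0 queue=[] holders={T4,T5,T7}
Step 10: wait(T2) -> count=0 queue=[T2] holders={T4,T5,T7}
Step 11: signal(T5) -> count=0 queue=[] holders={T2,T4,T7}
Step 12: signal(T7) -> count=1 queue=[] holders={T2,T4}
Step 13: signal(T2) -> count=2 queue=[] holders={T4}
Step 14: wait(T7) -> count=1 queue=[] holders={T4,T7}
Step 15: wait(T1) -> count=0 queue=[] holders={T1,T4,T7}
Step 16: wait(T6) -> count=0 queue=[T6] holders={T1,T4,T7}
Step 17: signal(T1) -> count=0 queue=[] holders={T4,T6,T7}
Step 18: wait(T1) -> count=0 queue=[T1] holders={T4,T6,T7}
Step 19: signal(T6) -> count=0 queue=[] holders={T1,T4,T7}
Step 20: signal(T4) -> count=1 queue=[] holders={T1,T7}
Final holders: {T1,T7} -> 2 thread(s)

Answer: 2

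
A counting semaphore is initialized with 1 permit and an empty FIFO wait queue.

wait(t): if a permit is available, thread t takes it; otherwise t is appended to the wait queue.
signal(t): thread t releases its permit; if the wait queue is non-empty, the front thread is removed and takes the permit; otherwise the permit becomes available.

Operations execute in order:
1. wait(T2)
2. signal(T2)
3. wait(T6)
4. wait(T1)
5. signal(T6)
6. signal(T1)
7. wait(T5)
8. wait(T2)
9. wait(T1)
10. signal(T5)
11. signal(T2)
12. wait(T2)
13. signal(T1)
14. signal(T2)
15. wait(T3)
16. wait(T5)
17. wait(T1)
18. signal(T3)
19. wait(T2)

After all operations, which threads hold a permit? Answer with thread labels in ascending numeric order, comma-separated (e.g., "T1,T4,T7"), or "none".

Step 1: wait(T2) -> count=0 queue=[] holders={T2}
Step 2: signal(T2) -> count=1 queue=[] holders={none}
Step 3: wait(T6) -> count=0 queue=[] holders={T6}
Step 4: wait(T1) -> count=0 queue=[T1] holders={T6}
Step 5: signal(T6) -> count=0 queue=[] holders={T1}
Step 6: signal(T1) -> count=1 queue=[] holders={none}
Step 7: wait(T5) -> count=0 queue=[] holders={T5}
Step 8: wait(T2) -> count=0 queue=[T2] holders={T5}
Step 9: wait(T1) -> count=0 queue=[T2,T1] holders={T5}
Step 10: signal(T5) -> count=0 queue=[T1] holders={T2}
Step 11: signal(T2) -> count=0 queue=[] holders={T1}
Step 12: wait(T2) -> count=0 queue=[T2] holders={T1}
Step 13: signal(T1) -> count=0 queue=[] holders={T2}
Step 14: signal(T2) -> count=1 queue=[] holders={none}
Step 15: wait(T3) -> count=0 queue=[] holders={T3}
Step 16: wait(T5) -> count=0 queue=[T5] holders={T3}
Step 17: wait(T1) -> count=0 queue=[T5,T1] holders={T3}
Step 18: signal(T3) -> count=0 queue=[T1] holders={T5}
Step 19: wait(T2) -> count=0 queue=[T1,T2] holders={T5}
Final holders: T5

Answer: T5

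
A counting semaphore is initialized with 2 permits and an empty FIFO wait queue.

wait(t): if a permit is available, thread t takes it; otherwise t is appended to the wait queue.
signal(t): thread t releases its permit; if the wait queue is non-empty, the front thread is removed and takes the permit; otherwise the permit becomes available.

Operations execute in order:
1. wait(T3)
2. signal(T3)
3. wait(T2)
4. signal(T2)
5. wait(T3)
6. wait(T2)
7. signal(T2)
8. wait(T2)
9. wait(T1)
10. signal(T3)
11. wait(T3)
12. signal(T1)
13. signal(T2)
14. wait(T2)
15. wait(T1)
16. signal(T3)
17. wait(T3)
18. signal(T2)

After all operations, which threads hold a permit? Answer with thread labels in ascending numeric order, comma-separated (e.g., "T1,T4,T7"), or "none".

Step 1: wait(T3) -> count=1 queue=[] holders={T3}
Step 2: signal(T3) -> count=2 queue=[] holders={none}
Step 3: wait(T2) -> count=1 queue=[] holders={T2}
Step 4: signal(T2) -> count=2 queue=[] holders={none}
Step 5: wait(T3) -> count=1 queue=[] holders={T3}
Step 6: wait(T2) -> count=0 queue=[] holders={T2,T3}
Step 7: signal(T2) -> count=1 queue=[] holders={T3}
Step 8: wait(T2) -> count=0 queue=[] holders={T2,T3}
Step 9: wait(T1) -> count=0 queue=[T1] holders={T2,T3}
Step 10: signal(T3) -> count=0 queue=[] holders={T1,T2}
Step 11: wait(T3) -> count=0 queue=[T3] holders={T1,T2}
Step 12: signal(T1) -> count=0 queue=[] holders={T2,T3}
Step 13: signal(T2) -> count=1 queue=[] holders={T3}
Step 14: wait(T2) -> count=0 queue=[] holders={T2,T3}
Step 15: wait(T1) -> count=0 queue=[T1] holders={T2,T3}
Step 16: signal(T3) -> count=0 queue=[] holders={T1,T2}
Step 17: wait(T3) -> count=0 queue=[T3] holders={T1,T2}
Step 18: signal(T2) -> count=0 queue=[] holders={T1,T3}
Final holders: T1,T3

Answer: T1,T3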